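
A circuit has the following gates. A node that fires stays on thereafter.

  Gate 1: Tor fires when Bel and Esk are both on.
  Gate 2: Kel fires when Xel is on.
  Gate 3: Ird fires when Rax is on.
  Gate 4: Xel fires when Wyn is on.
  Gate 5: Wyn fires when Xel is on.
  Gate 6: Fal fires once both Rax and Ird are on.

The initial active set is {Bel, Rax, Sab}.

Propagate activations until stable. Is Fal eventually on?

Gate 3: Rax on → Ird on.
Gate 6: Rax and Ird on → Fal on.

Yes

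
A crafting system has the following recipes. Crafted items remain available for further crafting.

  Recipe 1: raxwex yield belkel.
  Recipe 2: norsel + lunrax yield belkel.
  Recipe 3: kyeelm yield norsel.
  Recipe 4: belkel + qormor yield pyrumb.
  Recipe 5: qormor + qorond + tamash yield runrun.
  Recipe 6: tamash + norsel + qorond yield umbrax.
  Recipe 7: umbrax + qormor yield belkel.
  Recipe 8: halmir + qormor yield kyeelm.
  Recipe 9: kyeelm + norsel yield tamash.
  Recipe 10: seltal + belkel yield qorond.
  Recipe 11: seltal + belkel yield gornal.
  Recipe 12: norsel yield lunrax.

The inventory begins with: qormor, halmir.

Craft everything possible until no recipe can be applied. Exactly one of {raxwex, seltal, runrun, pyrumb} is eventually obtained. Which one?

Using Recipe 8, halmir and qormor make kyeelm.
kyeelm → norsel (Recipe 3).
norsel → lunrax (Recipe 12).
norsel + lunrax → belkel (Recipe 2).
Using Recipe 4, belkel and qormor make pyrumb.
No rule produces seltal, and it is not given. runrun would need qormor, qorond, and tamash (Recipe 5), but qorond is never obtained. No rule produces raxwex, and it is not given.

pyrumb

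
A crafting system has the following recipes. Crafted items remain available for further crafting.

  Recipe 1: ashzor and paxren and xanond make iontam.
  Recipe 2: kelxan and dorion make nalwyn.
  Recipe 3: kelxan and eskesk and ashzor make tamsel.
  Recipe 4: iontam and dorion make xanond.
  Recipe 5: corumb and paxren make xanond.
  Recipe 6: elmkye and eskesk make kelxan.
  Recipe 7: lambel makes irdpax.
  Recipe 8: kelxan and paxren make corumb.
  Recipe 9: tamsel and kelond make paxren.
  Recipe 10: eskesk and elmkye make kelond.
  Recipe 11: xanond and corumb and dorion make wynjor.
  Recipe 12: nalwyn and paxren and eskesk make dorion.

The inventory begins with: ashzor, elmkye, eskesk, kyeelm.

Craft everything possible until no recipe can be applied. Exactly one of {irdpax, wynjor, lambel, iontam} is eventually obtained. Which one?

eskesk and elmkye → kelond (Recipe 10).
elmkye and eskesk → kelxan (Recipe 6).
Using Recipe 3, kelxan, eskesk, and ashzor make tamsel.
Using Recipe 9, tamsel and kelond make paxren.
kelxan and paxren → corumb (Recipe 8).
corumb and paxren → xanond (Recipe 5).
ashzor and paxren and xanond → iontam (Recipe 1).
wynjor would need xanond, corumb, and dorion (Recipe 11), but dorion is never obtained. No rule produces lambel, and it is not given. irdpax would need lambel (Recipe 7), but lambel is never obtained.

iontam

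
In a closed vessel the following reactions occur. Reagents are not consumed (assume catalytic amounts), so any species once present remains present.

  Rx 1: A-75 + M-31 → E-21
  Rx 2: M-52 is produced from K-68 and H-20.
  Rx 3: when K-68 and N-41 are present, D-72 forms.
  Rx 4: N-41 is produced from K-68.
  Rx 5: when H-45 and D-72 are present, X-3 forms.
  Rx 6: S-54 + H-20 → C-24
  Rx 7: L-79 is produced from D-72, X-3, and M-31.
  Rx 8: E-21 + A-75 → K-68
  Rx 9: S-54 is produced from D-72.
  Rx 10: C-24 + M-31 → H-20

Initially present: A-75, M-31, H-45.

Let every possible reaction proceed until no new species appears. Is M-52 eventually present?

No

M-52 would need K-68 and H-20 (Rx 2), but H-20 never forms.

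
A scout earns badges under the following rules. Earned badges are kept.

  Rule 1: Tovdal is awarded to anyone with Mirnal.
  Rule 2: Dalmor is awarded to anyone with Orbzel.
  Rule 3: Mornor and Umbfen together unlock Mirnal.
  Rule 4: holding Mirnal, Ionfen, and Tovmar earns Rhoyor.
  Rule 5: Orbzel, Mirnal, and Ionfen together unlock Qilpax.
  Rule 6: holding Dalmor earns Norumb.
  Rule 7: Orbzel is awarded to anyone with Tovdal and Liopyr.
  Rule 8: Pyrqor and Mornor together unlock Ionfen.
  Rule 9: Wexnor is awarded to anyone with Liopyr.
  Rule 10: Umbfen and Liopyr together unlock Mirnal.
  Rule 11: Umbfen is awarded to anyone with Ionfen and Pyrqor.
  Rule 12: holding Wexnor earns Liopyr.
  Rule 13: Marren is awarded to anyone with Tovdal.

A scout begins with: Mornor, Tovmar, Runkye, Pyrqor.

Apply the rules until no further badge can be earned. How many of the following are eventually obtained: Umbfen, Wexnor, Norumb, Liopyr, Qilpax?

1

With Pyrqor and Mornor, Ionfen is earned (Rule 8).
With Ionfen and Pyrqor, Umbfen is earned (Rule 11).
Umbfen: reached.
Wexnor would need Liopyr (Rule 9), but Liopyr is never earned.
Norumb would need Dalmor (Rule 6), but Dalmor is never earned.
Liopyr would need Wexnor (Rule 12), but Wexnor is never earned.
Qilpax would need Orbzel, Mirnal, and Ionfen (Rule 5), but Orbzel is never earned.
Reached: Umbfen — 1 of the 5.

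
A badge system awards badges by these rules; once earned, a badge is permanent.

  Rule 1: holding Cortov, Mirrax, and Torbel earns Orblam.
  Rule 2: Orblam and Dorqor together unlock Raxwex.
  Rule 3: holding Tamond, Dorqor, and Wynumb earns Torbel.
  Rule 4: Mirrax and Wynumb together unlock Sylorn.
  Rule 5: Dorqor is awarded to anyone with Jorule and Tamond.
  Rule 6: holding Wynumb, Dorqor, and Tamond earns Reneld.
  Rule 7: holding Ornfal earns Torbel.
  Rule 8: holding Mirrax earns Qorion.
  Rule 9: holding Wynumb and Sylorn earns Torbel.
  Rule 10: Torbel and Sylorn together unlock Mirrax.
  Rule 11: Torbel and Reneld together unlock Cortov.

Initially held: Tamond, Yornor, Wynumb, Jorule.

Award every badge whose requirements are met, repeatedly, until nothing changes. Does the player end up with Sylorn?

No

Sylorn would need Mirrax and Wynumb (Rule 4), but Mirrax is never earned.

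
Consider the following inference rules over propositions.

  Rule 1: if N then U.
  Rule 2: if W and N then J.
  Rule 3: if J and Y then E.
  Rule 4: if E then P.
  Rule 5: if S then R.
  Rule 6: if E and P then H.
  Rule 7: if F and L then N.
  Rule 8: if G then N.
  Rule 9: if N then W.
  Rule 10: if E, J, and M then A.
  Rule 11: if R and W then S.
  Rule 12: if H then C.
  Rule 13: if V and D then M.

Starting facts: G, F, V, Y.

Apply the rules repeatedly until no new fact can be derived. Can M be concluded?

M would need V and D (Rule 13), but D is never established.

No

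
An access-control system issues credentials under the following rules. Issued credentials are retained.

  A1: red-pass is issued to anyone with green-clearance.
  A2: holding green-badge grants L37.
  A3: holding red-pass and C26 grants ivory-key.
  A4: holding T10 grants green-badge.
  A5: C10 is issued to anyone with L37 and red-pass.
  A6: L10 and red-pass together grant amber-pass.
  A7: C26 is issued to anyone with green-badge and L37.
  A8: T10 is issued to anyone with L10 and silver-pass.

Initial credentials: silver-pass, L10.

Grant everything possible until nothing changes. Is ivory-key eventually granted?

No

ivory-key would need red-pass and C26 (A3), but red-pass is never granted.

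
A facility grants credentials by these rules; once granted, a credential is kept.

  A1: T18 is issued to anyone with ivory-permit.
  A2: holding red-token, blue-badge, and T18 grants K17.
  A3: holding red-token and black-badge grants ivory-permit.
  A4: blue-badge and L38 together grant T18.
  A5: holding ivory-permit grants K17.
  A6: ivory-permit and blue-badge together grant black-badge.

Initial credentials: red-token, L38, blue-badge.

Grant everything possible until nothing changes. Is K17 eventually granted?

Yes

Holding blue-badge and L38 grants T18 (A4).
Holding red-token, blue-badge, and T18 grants K17 (A2).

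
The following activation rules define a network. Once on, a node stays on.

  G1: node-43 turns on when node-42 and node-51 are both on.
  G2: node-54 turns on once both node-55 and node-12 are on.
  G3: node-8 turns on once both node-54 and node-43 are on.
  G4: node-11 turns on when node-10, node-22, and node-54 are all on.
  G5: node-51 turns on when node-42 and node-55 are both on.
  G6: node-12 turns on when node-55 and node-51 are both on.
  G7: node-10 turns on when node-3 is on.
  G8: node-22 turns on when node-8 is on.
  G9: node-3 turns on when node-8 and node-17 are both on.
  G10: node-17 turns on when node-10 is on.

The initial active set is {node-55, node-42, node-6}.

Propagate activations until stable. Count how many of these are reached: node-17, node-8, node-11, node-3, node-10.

1

node-42 and node-55 are on, so node-51 turns on (G5).
node-42 and node-51 are on, so node-43 turns on (G1).
G6: node-55 and node-51 on → node-12 on.
node-55 and node-12 are on, so node-54 turns on (G2).
G3: node-54 and node-43 on → node-8 on.
node-17 would need node-10 (G10), but node-10 never turns on.
node-8: reached.
node-11 would need node-10, node-22, and node-54 (G4), but node-10 never turns on.
node-3 would need node-8 and node-17 (G9), but node-17 never turns on.
node-10 would need node-3 (G7), but node-3 never turns on.
Reached: node-8 — 1 of the 5.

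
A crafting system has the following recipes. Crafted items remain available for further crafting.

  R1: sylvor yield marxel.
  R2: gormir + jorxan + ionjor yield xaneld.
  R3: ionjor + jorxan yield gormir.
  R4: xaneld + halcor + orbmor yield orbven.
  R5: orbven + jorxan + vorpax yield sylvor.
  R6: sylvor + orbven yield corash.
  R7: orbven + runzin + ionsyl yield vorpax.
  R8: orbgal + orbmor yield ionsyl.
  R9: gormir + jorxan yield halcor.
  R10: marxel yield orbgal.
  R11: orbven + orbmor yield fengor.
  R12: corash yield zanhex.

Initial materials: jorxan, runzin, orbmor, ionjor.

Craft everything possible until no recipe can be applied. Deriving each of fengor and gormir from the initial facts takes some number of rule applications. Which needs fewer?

gormir

gormir: Using R3, ionjor and jorxan make gormir. [1 rule application]
fengor: ionjor + jorxan → gormir (R3). Using R2, gormir, jorxan, and ionjor make xaneld. Using R9, gormir and jorxan make halcor. xaneld + halcor + orbmor → orbven (R4). Using R11, orbven and orbmor make fengor. [5 rule applications]
gormir needs fewer.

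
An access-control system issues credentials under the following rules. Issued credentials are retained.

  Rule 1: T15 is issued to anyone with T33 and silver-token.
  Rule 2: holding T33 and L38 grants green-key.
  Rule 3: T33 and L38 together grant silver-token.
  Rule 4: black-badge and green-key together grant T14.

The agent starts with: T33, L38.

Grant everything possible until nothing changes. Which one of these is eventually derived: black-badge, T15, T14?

Holding T33 and L38 grants silver-token (Rule 3).
Holding T33 and silver-token grants T15 (Rule 1).
T14 would need black-badge and green-key (Rule 4), but black-badge is never granted. No rule produces black-badge, and it is not given.

T15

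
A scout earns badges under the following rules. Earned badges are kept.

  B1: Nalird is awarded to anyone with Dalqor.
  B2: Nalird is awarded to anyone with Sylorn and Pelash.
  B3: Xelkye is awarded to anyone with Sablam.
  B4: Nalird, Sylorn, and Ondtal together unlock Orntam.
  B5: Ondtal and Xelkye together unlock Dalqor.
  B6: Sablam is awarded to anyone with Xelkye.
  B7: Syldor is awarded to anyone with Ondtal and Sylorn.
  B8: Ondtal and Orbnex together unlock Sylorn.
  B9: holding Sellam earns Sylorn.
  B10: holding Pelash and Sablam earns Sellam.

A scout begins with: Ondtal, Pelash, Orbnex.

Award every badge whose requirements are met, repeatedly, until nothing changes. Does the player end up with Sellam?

No

Sellam would need Pelash and Sablam (B10), but Sablam is never earned.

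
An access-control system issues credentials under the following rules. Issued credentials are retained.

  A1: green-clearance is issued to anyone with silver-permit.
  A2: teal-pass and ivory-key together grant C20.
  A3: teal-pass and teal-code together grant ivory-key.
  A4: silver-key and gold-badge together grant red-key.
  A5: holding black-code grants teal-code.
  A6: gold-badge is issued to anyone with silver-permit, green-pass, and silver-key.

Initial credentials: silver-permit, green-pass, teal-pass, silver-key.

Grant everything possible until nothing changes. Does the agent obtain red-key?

Holding silver-permit, green-pass, and silver-key grants gold-badge (A6).
Holding silver-key and gold-badge grants red-key (A4).

Yes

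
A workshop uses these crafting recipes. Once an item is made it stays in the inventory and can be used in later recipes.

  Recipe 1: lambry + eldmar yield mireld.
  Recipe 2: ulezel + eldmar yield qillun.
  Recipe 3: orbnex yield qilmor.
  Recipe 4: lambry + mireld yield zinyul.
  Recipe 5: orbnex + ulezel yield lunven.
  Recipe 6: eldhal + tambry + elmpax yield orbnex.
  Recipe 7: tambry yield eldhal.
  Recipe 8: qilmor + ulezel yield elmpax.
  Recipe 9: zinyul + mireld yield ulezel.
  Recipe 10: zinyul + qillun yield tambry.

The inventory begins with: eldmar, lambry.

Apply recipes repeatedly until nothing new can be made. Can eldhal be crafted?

Yes

lambry + eldmar → mireld (Recipe 1).
lambry + mireld → zinyul (Recipe 4).
zinyul + mireld → ulezel (Recipe 9).
ulezel + eldmar → qillun (Recipe 2).
Using Recipe 10, zinyul and qillun make tambry.
Using Recipe 7, tambry makes eldhal.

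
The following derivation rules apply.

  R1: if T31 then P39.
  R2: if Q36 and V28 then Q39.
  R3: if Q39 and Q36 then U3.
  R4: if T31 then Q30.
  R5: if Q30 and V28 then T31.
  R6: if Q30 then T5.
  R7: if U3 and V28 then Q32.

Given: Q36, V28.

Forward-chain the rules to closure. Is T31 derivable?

T31 would need Q30 and V28 (R5), but Q30 is never established.

No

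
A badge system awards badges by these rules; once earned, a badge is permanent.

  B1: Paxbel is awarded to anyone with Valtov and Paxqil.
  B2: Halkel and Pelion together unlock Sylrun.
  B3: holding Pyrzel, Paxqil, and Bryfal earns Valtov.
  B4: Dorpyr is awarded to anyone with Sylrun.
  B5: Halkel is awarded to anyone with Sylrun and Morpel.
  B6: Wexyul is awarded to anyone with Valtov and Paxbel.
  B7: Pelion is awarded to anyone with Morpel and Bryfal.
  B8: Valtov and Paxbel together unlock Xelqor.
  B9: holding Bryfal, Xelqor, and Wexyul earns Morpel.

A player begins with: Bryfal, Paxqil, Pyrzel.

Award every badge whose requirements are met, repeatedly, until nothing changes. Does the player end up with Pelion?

Yes

With Pyrzel, Paxqil, and Bryfal, Valtov is earned (B3).
With Valtov and Paxqil, Paxbel is earned (B1).
With Valtov and Paxbel, Xelqor is earned (B8).
With Valtov and Paxbel, Wexyul is earned (B6).
With Bryfal, Xelqor, and Wexyul, Morpel is earned (B9).
With Morpel and Bryfal, Pelion is earned (B7).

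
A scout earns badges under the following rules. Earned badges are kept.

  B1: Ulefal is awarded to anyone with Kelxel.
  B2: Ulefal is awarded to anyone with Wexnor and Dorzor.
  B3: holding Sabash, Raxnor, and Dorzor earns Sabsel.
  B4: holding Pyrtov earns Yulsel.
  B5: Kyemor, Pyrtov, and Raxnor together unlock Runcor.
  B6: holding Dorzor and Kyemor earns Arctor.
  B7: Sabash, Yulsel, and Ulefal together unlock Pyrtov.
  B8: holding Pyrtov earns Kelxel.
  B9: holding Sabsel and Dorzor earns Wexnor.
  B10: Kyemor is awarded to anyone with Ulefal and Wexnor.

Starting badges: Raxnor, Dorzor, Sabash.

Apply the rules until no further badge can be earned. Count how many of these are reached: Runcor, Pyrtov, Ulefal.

With Sabash, Raxnor, and Dorzor, Sabsel is earned (B3).
With Sabsel and Dorzor, Wexnor is earned (B9).
With Wexnor and Dorzor, Ulefal is earned (B2).
Runcor would need Kyemor, Pyrtov, and Raxnor (B5), but Pyrtov is never earned.
Pyrtov would need Sabash, Yulsel, and Ulefal (B7), but Yulsel is never earned.
Ulefal: reached.
Reached: Ulefal — 1 of the 3.

1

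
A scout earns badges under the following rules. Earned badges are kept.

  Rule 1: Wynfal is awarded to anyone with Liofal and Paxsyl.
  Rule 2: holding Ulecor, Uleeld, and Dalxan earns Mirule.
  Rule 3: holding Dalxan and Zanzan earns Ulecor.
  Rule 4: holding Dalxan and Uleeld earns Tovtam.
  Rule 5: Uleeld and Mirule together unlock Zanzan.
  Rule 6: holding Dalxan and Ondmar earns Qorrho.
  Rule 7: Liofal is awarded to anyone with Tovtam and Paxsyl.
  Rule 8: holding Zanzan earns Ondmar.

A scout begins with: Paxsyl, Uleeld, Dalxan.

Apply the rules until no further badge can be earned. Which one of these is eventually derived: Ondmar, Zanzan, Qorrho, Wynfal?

Wynfal

With Dalxan and Uleeld, Tovtam is earned (Rule 4).
With Tovtam and Paxsyl, Liofal is earned (Rule 7).
With Liofal and Paxsyl, Wynfal is earned (Rule 1).
Ondmar would need Zanzan (Rule 8), but Zanzan is never earned. Zanzan would need Uleeld and Mirule (Rule 5), but Mirule is never earned. Qorrho would need Dalxan and Ondmar (Rule 6), but Ondmar is never earned.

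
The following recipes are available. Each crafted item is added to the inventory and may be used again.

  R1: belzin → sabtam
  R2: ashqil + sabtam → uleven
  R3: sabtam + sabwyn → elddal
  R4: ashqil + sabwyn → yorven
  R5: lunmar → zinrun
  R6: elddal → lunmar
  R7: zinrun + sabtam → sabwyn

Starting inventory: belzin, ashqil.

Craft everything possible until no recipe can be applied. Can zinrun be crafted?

zinrun would need lunmar (R5), but lunmar is never obtained.

No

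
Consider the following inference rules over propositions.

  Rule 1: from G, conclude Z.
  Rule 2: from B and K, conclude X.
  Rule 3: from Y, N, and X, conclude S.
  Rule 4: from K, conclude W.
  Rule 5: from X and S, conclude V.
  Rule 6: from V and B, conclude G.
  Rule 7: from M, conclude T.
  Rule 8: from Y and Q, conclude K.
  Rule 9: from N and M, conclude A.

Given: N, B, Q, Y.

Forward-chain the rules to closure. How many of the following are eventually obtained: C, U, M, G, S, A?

From Y and Q, Rule 8 gives K.
B and K hold, so X follows (Rule 2).
Y, N, and X hold, so S follows (Rule 3).
X and S hold, so V follows (Rule 5).
From V and B, Rule 6 gives G.
No rule produces C, and it is not given.
No rule produces U, and it is not given.
No rule produces M, and it is not given.
G: reached.
S: reached.
A would need N and M (Rule 9), but M is never established.
Reached: G and S — 2 of the 6.

2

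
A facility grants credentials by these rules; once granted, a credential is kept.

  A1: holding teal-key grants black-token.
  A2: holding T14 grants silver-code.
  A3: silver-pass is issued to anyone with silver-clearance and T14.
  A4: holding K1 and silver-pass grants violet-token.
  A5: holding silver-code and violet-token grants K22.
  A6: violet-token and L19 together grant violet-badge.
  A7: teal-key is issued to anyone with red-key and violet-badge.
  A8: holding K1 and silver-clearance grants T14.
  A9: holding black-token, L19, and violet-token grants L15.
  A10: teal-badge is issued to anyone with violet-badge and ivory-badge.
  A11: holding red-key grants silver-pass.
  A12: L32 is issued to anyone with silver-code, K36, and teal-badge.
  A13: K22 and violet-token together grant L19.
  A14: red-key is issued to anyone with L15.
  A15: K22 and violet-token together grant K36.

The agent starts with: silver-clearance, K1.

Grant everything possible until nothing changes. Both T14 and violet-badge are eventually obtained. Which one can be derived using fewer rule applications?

T14: Holding K1 and silver-clearance grants T14 (A8). [1 rule application]
violet-badge: Holding K1 and silver-clearance grants T14 (A8). Holding silver-clearance and T14 grants silver-pass (A3). Holding T14 grants silver-code (A2). Holding K1 and silver-pass grants violet-token (A4). Holding silver-code and violet-token grants K22 (A5). Holding K22 and violet-token grants L19 (A13). Holding violet-token and L19 grants violet-badge (A6). [7 rule applications]
T14 needs fewer.

T14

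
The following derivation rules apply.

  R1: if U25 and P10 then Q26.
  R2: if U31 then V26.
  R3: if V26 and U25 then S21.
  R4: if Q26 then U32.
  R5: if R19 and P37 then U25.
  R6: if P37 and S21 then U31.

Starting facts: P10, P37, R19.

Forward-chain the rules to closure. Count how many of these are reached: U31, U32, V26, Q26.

2

R19 and P37 hold, so U25 follows (R5).
From U25 and P10, R1 gives Q26.
Q26 holds, so U32 follows (R4).
U31 would need P37 and S21 (R6), but S21 is never established.
U32: reached.
V26 would need U31 (R2), but U31 is never established.
Q26: reached.
Reached: U32 and Q26 — 2 of the 4.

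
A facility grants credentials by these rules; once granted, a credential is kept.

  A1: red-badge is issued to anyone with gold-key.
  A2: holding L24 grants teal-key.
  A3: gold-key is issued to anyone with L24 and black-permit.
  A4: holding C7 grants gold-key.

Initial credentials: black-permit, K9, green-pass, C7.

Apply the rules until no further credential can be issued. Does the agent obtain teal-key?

No

teal-key would need L24 (A2), but L24 is never granted.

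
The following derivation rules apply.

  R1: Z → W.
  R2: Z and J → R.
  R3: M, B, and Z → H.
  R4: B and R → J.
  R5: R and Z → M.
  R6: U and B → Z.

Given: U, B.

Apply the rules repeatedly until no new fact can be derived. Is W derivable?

U and B hold, so Z follows (R6).
From Z, R1 gives W.

Yes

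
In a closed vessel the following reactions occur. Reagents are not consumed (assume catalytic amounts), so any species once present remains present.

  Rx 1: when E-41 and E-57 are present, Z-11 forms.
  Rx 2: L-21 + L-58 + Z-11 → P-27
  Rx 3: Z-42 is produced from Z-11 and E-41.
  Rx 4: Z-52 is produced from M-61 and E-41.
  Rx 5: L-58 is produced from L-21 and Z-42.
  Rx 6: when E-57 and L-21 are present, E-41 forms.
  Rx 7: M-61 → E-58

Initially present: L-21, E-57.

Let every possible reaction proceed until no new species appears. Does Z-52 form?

No

Z-52 would need M-61 and E-41 (Rx 4), but M-61 never forms.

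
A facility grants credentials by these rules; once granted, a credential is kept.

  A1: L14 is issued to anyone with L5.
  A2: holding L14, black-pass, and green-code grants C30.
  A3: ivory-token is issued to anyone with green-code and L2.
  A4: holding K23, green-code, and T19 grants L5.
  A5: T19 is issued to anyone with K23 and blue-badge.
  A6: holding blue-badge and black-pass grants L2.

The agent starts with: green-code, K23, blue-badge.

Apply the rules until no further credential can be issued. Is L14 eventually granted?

Holding K23 and blue-badge grants T19 (A5).
Holding K23, green-code, and T19 grants L5 (A4).
Holding L5 grants L14 (A1).

Yes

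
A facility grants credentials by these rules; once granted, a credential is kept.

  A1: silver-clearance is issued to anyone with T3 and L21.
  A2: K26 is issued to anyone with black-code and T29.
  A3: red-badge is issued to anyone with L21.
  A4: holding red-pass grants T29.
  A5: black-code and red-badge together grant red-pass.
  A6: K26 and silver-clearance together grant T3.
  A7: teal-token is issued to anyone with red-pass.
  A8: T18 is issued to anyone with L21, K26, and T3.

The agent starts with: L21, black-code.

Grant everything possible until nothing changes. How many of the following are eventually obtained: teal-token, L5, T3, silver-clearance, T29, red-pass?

3

Holding L21 grants red-badge (A3).
Holding black-code and red-badge grants red-pass (A5).
Holding red-pass grants T29 (A4).
Holding red-pass grants teal-token (A7).
teal-token: reached.
No rule produces L5, and it is not given.
T3 would need K26 and silver-clearance (A6), but silver-clearance is never granted.
silver-clearance would need T3 and L21 (A1), but T3 is never granted.
T29: reached.
red-pass: reached.
Reached: teal-token, T29, and red-pass — 3 of the 6.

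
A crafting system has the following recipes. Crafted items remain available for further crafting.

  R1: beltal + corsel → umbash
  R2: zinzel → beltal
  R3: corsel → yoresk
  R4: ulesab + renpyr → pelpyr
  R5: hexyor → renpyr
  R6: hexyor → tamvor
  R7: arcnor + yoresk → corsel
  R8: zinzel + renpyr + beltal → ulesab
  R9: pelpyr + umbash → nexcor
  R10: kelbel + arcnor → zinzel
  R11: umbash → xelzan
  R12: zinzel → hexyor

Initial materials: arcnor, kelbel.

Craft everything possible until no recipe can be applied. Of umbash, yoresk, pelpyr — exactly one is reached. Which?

Using R10, kelbel and arcnor make zinzel.
Using R12, zinzel makes hexyor.
Using R2, zinzel makes beltal.
hexyor → renpyr (R5).
zinzel + renpyr + beltal → ulesab (R8).
ulesab + renpyr → pelpyr (R4).
yoresk would need corsel (R3), but corsel is never obtained. umbash would need beltal and corsel (R1), but corsel is never obtained.

pelpyr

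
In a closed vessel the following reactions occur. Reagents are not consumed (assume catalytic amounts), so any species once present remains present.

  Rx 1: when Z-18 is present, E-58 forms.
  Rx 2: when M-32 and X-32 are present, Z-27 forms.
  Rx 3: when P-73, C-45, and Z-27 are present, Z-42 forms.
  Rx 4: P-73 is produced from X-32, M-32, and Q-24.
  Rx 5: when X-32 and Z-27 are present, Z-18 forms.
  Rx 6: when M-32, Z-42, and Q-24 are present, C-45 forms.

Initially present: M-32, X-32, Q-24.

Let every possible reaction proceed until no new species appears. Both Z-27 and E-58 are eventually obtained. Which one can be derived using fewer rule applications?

Z-27

Z-27: M-32 and X-32 present → Z-27 forms (Rx 2). [1 rule application]
E-58: M-32 and X-32 present → Z-27 forms (Rx 2). X-32 and Z-27 present → Z-18 forms (Rx 5). Z-18 present → E-58 forms (Rx 1). [3 rule applications]
Z-27 needs fewer.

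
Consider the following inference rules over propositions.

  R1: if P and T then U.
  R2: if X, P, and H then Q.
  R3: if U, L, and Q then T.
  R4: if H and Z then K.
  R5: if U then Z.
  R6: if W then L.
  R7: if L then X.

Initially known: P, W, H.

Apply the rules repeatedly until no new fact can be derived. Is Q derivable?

Yes

From W, R6 gives L.
From L, R7 gives X.
From X, P, and H, R2 gives Q.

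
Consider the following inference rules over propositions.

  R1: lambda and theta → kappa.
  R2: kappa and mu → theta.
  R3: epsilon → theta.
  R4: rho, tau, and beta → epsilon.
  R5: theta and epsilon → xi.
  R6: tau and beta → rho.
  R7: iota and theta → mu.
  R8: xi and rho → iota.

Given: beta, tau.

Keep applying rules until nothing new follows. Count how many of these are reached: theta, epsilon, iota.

tau and beta hold, so rho follows (R6).
rho, tau, and beta hold, so epsilon follows (R4).
From epsilon, R3 gives theta.
From theta and epsilon, R5 gives xi.
xi and rho hold, so iota follows (R8).
theta: reached.
epsilon: reached.
iota: reached.
All 3 are reached.

3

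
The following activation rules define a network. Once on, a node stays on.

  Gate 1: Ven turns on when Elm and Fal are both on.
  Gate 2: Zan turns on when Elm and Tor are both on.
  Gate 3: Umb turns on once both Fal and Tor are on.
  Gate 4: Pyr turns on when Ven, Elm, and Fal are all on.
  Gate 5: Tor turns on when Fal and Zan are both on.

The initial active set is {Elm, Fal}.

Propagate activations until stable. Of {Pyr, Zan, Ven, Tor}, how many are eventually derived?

2

Elm and Fal are on, so Ven turns on (Gate 1).
Gate 4: Ven, Elm, and Fal on → Pyr on.
Pyr: reached.
Zan would need Elm and Tor (Gate 2), but Tor never turns on.
Ven: reached.
Tor would need Fal and Zan (Gate 5), but Zan never turns on.
Reached: Pyr and Ven — 2 of the 4.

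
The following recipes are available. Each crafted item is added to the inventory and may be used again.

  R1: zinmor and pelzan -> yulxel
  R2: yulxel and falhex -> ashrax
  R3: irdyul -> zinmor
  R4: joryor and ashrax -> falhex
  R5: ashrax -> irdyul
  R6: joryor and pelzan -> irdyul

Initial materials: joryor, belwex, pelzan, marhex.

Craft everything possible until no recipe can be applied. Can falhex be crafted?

falhex would need joryor and ashrax (R4), but ashrax is never obtained.

No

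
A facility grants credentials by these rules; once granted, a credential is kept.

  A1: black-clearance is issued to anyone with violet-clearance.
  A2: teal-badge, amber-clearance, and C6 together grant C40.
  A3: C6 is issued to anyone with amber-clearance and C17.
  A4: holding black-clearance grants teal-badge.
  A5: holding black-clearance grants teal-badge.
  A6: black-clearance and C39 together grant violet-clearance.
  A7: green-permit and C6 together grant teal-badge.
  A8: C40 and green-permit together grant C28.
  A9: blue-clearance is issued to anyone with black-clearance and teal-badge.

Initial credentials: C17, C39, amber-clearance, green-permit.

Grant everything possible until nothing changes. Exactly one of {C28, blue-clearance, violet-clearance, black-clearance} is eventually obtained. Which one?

C28

Holding amber-clearance and C17 grants C6 (A3).
Holding green-permit and C6 grants teal-badge (A7).
Holding teal-badge, amber-clearance, and C6 grants C40 (A2).
Holding C40 and green-permit grants C28 (A8).
blue-clearance would need black-clearance and teal-badge (A9), but black-clearance is never granted. violet-clearance would need black-clearance and C39 (A6), but black-clearance is never granted. black-clearance would need violet-clearance (A1), but violet-clearance is never granted.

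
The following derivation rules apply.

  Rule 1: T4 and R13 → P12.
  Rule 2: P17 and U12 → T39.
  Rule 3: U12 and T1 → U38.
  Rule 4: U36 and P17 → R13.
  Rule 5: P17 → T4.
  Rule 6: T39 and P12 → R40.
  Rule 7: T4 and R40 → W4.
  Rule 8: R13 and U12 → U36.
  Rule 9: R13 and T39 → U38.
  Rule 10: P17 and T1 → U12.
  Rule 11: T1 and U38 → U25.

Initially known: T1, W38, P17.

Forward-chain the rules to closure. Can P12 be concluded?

No

P12 would need T4 and R13 (Rule 1), but R13 is never established.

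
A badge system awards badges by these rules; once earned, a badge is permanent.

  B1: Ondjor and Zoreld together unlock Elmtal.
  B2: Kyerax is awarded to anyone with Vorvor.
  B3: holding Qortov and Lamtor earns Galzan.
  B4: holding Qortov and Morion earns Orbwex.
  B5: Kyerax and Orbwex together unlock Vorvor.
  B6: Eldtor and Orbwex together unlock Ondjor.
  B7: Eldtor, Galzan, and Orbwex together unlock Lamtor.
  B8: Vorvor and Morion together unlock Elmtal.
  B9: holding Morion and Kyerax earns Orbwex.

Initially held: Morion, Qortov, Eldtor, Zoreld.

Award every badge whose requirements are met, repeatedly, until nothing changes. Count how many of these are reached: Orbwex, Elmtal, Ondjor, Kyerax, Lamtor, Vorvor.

With Qortov and Morion, Orbwex is earned (B4).
With Eldtor and Orbwex, Ondjor is earned (B6).
With Ondjor and Zoreld, Elmtal is earned (B1).
Orbwex: reached.
Elmtal: reached.
Ondjor: reached.
Kyerax would need Vorvor (B2), but Vorvor is never earned.
Lamtor would need Eldtor, Galzan, and Orbwex (B7), but Galzan is never earned.
Vorvor would need Kyerax and Orbwex (B5), but Kyerax is never earned.
Reached: Orbwex, Elmtal, and Ondjor — 3 of the 6.

3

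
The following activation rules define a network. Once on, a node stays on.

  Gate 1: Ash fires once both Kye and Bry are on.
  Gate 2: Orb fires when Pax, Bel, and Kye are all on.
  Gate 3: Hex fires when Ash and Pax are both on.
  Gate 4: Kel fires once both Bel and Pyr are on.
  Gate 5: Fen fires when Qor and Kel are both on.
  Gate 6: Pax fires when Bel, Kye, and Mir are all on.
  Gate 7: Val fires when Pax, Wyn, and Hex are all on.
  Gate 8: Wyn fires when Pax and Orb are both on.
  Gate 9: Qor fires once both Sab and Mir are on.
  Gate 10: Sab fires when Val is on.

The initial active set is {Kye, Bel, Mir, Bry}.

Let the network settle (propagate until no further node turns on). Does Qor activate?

Gate 6: Bel, Kye, and Mir on → Pax on.
Gate 1: Kye and Bry on → Ash on.
Pax, Bel, and Kye are on, so Orb fires (Gate 2).
Ash and Pax are on, so Hex fires (Gate 3).
Pax and Orb are on, so Wyn fires (Gate 8).
Gate 7: Pax, Wyn, and Hex on → Val on.
Gate 10: Val on → Sab on.
Sab and Mir are on, so Qor fires (Gate 9).

Yes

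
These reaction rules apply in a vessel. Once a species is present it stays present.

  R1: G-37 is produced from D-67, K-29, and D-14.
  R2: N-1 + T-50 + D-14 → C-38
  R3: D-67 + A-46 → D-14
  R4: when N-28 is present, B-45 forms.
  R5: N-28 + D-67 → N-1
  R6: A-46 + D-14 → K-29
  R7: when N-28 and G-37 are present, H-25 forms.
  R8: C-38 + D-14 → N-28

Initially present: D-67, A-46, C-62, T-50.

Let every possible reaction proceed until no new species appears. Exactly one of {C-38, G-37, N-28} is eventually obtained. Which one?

G-37

D-67 and A-46 present → D-14 forms (R3).
A-46 and D-14 present → K-29 forms (R6).
D-67, K-29, and D-14 present → G-37 forms (R1).
N-28 would need C-38 and D-14 (R8), but C-38 never forms. C-38 would need N-1, T-50, and D-14 (R2), but N-1 never forms.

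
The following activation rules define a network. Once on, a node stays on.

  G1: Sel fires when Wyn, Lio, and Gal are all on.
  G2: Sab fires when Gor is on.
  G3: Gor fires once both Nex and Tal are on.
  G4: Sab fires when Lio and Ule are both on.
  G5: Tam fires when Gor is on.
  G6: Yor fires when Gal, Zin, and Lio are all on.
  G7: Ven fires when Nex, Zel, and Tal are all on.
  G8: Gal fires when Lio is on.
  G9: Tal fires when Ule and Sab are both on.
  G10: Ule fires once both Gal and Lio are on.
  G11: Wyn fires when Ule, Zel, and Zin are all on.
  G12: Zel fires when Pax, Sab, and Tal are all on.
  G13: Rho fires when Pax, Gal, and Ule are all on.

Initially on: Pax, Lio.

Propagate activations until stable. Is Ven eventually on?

Ven would need Nex, Zel, and Tal (G7), but Nex never turns on.

No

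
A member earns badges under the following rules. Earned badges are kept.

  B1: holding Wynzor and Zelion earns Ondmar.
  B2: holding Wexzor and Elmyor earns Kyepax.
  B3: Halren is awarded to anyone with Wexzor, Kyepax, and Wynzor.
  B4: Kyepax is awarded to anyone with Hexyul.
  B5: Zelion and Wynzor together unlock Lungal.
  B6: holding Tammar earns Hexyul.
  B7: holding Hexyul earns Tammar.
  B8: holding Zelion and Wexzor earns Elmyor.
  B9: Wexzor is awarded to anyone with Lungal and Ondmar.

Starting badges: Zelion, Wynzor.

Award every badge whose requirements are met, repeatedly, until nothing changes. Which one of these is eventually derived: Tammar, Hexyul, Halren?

With Zelion and Wynzor, Lungal is earned (B5).
With Wynzor and Zelion, Ondmar is earned (B1).
With Lungal and Ondmar, Wexzor is earned (B9).
With Zelion and Wexzor, Elmyor is earned (B8).
With Wexzor and Elmyor, Kyepax is earned (B2).
With Wexzor, Kyepax, and Wynzor, Halren is earned (B3).
Tammar would need Hexyul (B7), but Hexyul is never earned. Hexyul would need Tammar (B6), but Tammar is never earned.

Halren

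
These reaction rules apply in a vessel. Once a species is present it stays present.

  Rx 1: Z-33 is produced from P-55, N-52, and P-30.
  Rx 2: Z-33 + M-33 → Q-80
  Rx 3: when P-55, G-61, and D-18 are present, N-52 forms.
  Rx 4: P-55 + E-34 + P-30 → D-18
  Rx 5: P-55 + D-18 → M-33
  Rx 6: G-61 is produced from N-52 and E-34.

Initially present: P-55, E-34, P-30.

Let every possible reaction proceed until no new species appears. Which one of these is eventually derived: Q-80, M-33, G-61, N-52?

M-33

P-55, E-34, and P-30 present → D-18 forms (Rx 4).
P-55 and D-18 present → M-33 forms (Rx 5).
N-52 would need P-55, G-61, and D-18 (Rx 3), but G-61 never forms. Q-80 would need Z-33 and M-33 (Rx 2), but Z-33 never forms. G-61 would need N-52 and E-34 (Rx 6), but N-52 never forms.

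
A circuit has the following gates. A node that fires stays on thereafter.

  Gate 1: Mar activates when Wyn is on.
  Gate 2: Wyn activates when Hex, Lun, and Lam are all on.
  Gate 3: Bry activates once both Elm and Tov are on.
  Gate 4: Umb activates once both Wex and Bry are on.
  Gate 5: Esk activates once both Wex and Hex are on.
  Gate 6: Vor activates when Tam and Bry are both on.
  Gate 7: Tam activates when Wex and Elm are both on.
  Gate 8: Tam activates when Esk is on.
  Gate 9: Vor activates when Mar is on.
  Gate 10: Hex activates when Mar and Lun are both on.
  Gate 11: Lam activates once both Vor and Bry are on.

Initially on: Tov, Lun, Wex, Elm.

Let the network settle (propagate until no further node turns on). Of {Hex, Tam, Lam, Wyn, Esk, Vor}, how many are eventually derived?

3

Elm and Tov are on, so Bry activates (Gate 3).
Gate 7: Wex and Elm on → Tam on.
Gate 6: Tam and Bry on → Vor on.
Gate 11: Vor and Bry on → Lam on.
Hex would need Mar and Lun (Gate 10), but Mar never turns on.
Tam: reached.
Lam: reached.
Wyn would need Hex, Lun, and Lam (Gate 2), but Hex never turns on.
Esk would need Wex and Hex (Gate 5), but Hex never turns on.
Vor: reached.
Reached: Tam, Lam, and Vor — 3 of the 6.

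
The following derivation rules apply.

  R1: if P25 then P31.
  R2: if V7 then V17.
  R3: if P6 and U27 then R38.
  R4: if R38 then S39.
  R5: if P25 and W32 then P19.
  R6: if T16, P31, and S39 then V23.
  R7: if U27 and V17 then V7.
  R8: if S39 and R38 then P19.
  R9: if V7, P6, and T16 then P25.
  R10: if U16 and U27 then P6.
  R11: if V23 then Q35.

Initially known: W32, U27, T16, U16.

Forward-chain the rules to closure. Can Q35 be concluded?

No

Q35 would need V23 (R11), but V23 is never established.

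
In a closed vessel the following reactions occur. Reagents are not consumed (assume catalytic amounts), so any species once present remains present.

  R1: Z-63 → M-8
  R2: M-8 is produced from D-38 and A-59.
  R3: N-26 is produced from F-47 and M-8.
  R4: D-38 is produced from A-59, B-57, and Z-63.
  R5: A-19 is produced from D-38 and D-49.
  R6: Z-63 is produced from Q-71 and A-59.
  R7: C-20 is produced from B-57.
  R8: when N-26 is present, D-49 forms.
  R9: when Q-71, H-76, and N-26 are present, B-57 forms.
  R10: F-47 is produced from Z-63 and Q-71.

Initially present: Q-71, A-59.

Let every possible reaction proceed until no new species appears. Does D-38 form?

No

D-38 would need A-59, B-57, and Z-63 (R4), but B-57 never forms.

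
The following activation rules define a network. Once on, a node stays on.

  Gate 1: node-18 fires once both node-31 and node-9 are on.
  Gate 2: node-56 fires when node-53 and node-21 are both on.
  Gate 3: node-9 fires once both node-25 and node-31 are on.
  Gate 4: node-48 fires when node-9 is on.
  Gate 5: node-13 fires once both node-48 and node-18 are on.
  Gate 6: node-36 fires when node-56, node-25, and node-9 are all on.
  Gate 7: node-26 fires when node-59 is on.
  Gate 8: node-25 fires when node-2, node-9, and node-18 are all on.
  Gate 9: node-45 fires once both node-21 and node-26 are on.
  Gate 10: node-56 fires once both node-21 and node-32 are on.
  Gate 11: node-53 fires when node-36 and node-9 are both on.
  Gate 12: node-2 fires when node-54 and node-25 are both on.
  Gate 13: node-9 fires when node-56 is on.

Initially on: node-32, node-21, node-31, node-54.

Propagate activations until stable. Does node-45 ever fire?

No

node-45 would need node-21 and node-26 (Gate 9), but node-26 never turns on.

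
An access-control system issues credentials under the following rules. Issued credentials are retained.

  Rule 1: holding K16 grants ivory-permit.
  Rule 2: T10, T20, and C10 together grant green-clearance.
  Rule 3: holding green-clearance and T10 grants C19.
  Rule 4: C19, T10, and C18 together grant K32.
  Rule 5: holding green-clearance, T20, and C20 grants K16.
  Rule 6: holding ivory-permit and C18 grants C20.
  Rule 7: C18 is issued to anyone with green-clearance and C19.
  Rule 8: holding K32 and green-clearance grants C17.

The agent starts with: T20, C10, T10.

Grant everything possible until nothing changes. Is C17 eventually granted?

Holding T10, T20, and C10 grants green-clearance (Rule 2).
Holding green-clearance and T10 grants C19 (Rule 3).
Holding green-clearance and C19 grants C18 (Rule 7).
Holding C19, T10, and C18 grants K32 (Rule 4).
Holding K32 and green-clearance grants C17 (Rule 8).

Yes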